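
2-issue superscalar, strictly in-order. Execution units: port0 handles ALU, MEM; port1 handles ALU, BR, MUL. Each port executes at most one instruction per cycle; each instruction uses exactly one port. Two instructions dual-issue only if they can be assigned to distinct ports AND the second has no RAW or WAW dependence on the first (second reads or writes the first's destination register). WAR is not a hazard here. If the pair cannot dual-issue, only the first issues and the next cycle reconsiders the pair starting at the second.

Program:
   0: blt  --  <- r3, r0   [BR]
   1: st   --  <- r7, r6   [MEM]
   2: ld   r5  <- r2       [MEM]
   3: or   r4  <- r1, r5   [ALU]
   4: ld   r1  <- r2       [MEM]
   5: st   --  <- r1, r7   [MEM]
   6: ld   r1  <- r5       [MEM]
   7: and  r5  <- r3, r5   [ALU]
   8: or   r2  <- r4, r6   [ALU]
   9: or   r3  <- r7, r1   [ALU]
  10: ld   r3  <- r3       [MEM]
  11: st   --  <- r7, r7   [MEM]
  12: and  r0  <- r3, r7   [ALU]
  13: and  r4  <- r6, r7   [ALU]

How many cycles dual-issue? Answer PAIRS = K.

PAIRS = 5

0. blt/st @i0&i1  | pair
1. ld @i2  | RAW r5
2. or/ld @i3&i4  | pair
3. st @i5  | no-port MEM/MEM
4. ld/and @i6&i7  | pair
5. or/or @i8&i9  | pair
6. ld @i10  | no-port MEM/MEM
7. st/and @i11&i12  | pair
8. and @i13  | tail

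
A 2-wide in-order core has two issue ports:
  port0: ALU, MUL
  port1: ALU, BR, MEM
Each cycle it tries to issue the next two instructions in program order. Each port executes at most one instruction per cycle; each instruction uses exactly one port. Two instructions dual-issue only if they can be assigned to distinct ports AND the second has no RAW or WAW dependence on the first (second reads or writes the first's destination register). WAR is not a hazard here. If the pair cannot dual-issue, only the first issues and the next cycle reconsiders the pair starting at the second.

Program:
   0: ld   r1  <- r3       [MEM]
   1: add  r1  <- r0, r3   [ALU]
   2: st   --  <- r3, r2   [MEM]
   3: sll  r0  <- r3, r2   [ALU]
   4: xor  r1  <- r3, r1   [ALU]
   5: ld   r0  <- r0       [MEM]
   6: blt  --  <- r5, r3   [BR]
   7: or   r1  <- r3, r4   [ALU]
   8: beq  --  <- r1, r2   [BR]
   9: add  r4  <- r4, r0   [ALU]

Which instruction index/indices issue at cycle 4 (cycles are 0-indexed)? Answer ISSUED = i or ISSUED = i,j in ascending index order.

ISSUED = 6,7

0. ld.MEM @i0  | WAW r1
1. add.ALU+st.MEM @i1+i2  | 2-wide
2. sll.ALU+xor.ALU @i3+i4  | 2-wide
3. ld.MEM @i5  | no-port MEM/BR
4. blt.BR+or.ALU @i6+i7  | 2-wide
5. beq.BR+add.ALU @i8+i9  | 2-wide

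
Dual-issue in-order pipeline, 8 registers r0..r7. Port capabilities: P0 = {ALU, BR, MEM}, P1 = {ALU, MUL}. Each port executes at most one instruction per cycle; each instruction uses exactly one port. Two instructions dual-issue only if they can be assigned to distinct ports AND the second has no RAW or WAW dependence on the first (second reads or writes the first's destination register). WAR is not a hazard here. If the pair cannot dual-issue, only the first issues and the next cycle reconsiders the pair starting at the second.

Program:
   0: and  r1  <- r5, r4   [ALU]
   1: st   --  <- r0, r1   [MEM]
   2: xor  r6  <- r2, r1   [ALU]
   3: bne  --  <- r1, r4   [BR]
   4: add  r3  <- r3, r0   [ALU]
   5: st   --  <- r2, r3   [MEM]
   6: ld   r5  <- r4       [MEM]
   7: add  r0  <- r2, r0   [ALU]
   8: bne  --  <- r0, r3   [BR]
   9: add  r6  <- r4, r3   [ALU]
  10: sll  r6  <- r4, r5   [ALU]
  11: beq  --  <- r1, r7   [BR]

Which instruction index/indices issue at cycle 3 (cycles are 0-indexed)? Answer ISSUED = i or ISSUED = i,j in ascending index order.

  cy0 -> i0 (and.ALU) RAW r1
  cy1 -> i1&i2 (st.MEM xor.ALU) 2-wide
  cy2 -> i3&i4 (bne.BR add.ALU) 2-wide
  cy3 -> i5 (st.MEM) no-port MEM/MEM
  cy4 -> i6&i7 (ld.MEM add.ALU) 2-wide
  cy5 -> i8&i9 (bne.BR add.ALU) 2-wide
  cy6 -> i10&i11 (sll.ALU beq.BR) 2-wide

ISSUED = 5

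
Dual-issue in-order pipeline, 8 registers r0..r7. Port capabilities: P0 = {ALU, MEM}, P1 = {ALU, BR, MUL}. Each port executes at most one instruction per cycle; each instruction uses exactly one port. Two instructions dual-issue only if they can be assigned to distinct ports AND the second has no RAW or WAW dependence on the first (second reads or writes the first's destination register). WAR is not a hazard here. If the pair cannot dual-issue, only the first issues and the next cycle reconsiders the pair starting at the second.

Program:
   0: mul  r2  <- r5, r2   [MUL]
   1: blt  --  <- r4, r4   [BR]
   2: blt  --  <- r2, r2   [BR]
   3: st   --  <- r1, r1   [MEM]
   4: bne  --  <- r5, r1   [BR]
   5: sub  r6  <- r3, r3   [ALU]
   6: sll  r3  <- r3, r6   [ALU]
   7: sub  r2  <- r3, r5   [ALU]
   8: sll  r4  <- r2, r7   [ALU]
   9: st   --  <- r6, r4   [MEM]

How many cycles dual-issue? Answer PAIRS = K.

PAIRS = 2

[0] i0  mul  -- no-port MUL/BR
[1] i1  blt  -- no-port BR/BR
[2] i2/i3  blt;st  -- dual
[3] i4/i5  bne;sub  -- dual
[4] i6  sll  -- RAW r3
[5] i7  sub  -- RAW r2
[6] i8  sll  -- RAW r4
[7] i9  st  -- tail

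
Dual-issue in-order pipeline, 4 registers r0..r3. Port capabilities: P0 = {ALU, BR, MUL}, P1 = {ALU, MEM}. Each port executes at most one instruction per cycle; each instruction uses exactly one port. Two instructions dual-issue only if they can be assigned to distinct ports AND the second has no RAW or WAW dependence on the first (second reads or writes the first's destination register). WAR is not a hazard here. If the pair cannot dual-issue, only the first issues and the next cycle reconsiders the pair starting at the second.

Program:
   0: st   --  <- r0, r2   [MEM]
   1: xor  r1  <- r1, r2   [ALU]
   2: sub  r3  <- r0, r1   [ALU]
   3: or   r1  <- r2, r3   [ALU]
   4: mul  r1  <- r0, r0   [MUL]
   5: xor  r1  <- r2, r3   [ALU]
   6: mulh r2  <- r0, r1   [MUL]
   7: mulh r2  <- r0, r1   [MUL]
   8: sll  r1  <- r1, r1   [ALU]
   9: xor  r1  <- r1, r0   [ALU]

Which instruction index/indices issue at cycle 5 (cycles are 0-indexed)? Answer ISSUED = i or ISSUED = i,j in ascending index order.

[0] i0/i1  st.MEM xor.ALU  -- 2-wide
[1] i2  sub.ALU  -- RAW r3
[2] i3  or.ALU  -- WAW r1
[3] i4  mul.MUL  -- WAW r1
[4] i5  xor.ALU  -- RAW r1
[5] i6  mulh.MUL  -- no-port MUL/MUL
[6] i7/i8  mulh.MUL sll.ALU  -- 2-wide
[7] i9  xor.ALU  -- tail

ISSUED = 6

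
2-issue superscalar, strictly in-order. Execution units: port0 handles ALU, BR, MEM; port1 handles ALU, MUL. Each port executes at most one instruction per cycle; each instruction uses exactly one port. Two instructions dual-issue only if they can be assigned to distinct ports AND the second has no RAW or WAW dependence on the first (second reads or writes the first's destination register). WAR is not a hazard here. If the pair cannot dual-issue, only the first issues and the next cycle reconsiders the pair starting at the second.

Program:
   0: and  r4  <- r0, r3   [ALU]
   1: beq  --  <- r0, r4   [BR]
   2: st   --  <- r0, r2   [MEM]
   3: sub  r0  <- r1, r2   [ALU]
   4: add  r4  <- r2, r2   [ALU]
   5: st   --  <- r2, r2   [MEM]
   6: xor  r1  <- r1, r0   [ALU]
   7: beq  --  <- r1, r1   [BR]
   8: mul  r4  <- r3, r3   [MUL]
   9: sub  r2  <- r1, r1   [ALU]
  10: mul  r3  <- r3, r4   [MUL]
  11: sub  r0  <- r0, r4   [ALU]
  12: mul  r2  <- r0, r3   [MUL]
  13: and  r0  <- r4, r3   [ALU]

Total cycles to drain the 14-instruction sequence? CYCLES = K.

CYCLES = 9

t=0 i0:and ; RAW r4
t=1 i1:beq ; no-port BR/MEM
t=2 i2+i3:st/sub ; 2-wide
t=3 i4+i5:add/st ; 2-wide
t=4 i6:xor ; RAW r1
t=5 i7+i8:beq/mul ; 2-wide
t=6 i9+i10:sub/mul ; 2-wide
t=7 i11:sub ; RAW r0
t=8 i12+i13:mul/and ; 2-wide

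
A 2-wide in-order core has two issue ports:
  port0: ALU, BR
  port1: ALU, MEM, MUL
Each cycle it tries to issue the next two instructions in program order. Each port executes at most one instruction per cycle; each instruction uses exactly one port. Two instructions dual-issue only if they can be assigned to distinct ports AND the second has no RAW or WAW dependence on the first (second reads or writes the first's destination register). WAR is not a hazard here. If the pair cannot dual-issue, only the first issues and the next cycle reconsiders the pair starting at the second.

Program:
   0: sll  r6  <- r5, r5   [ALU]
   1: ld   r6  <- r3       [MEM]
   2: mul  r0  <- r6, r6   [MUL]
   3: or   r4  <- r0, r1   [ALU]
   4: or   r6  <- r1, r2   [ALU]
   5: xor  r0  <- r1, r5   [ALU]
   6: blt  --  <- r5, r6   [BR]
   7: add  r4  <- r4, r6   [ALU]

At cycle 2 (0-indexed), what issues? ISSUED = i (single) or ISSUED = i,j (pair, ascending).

  cy0 -> i0 (sll) WAW r6
  cy1 -> i1 (ld) no-port MEM/MUL
  cy2 -> i2 (mul) RAW r0
  cy3 -> i3/i4 (or/or) dual
  cy4 -> i5/i6 (xor/blt) dual
  cy5 -> i7 (add) tail

ISSUED = 2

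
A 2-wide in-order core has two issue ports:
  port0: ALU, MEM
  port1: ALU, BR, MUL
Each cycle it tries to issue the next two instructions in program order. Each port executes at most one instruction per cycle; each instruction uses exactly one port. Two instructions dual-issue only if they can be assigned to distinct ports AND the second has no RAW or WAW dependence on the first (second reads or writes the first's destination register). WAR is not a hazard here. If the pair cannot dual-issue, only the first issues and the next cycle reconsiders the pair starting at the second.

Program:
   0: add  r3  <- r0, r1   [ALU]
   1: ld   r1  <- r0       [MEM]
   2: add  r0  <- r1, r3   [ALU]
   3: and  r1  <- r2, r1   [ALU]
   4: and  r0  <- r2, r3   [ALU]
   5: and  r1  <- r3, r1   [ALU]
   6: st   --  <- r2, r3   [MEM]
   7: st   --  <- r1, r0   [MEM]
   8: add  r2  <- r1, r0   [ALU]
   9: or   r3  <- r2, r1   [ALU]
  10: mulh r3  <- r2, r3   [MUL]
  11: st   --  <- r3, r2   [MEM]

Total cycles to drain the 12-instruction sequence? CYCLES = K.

CYCLES = 8

  cy0 -> i0&i1 (add.ALU ld.MEM) pair
  cy1 -> i2&i3 (add.ALU and.ALU) pair
  cy2 -> i4&i5 (and.ALU and.ALU) pair
  cy3 -> i6 (st.MEM) no-port MEM/MEM
  cy4 -> i7&i8 (st.MEM add.ALU) pair
  cy5 -> i9 (or.ALU) RAW+WAW r3
  cy6 -> i10 (mulh.MUL) RAW r3
  cy7 -> i11 (st.MEM) tail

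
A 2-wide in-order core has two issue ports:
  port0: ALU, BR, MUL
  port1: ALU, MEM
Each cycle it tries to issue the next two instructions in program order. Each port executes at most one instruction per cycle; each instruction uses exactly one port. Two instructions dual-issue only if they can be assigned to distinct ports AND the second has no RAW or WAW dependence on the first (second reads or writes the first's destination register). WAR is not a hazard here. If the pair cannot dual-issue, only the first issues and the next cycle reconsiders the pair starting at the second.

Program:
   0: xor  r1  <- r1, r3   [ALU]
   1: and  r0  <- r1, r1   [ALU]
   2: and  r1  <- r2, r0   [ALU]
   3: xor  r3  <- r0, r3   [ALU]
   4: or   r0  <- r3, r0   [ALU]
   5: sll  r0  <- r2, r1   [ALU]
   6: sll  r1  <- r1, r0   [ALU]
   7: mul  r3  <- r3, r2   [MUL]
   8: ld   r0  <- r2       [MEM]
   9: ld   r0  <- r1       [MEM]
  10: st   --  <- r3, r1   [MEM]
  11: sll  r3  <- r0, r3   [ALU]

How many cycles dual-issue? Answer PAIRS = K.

PAIRS = 3

#0 head=0: xor i0 RAW r1
#1 head=1: and i1 RAW r0
#2 head=2: and+xor i2&i3 2-wide
#3 head=4: or i4 WAW r0
#4 head=5: sll i5 RAW r0
#5 head=6: sll+mul i6&i7 2-wide
#6 head=8: ld i8 no-port MEM/MEM
#7 head=9: ld i9 no-port MEM/MEM
#8 head=10: st+sll i10&i11 2-wide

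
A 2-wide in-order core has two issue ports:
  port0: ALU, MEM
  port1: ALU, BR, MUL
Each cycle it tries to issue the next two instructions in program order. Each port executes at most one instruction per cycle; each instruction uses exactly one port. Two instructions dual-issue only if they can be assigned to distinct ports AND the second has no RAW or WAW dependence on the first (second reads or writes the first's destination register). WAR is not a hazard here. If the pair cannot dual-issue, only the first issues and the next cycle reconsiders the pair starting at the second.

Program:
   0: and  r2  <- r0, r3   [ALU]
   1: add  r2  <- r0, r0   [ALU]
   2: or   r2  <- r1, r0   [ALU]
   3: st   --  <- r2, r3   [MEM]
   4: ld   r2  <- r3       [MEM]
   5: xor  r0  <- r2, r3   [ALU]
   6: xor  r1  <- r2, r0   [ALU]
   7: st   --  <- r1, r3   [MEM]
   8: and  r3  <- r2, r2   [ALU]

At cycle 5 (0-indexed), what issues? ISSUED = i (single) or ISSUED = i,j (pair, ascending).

ISSUED = 5

#0 head=0: and.ALU i0 WAW r2
#1 head=1: add.ALU i1 WAW r2
#2 head=2: or.ALU i2 RAW r2
#3 head=3: st.MEM i3 no-port MEM/MEM
#4 head=4: ld.MEM i4 RAW r2
#5 head=5: xor.ALU i5 RAW r0
#6 head=6: xor.ALU i6 RAW r1
#7 head=7: st.MEM+and.ALU i7,i8 dual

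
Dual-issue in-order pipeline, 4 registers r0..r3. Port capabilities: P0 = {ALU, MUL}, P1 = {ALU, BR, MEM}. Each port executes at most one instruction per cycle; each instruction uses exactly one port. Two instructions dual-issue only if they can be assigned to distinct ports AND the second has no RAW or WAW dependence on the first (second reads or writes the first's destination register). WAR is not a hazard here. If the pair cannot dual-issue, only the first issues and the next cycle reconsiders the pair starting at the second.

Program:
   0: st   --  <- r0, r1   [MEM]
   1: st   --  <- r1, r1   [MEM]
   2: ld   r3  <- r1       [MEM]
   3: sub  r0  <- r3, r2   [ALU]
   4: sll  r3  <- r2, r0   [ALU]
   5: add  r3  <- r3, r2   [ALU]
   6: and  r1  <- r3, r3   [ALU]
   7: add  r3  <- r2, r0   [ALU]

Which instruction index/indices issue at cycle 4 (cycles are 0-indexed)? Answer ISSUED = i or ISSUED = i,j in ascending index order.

ISSUED = 4

#0 head=0: st i0 no-port MEM/MEM
#1 head=1: st i1 no-port MEM/MEM
#2 head=2: ld i2 RAW r3
#3 head=3: sub i3 RAW r0
#4 head=4: sll i4 RAW+WAW r3
#5 head=5: add i5 RAW r3
#6 head=6: and+add i6,i7 pair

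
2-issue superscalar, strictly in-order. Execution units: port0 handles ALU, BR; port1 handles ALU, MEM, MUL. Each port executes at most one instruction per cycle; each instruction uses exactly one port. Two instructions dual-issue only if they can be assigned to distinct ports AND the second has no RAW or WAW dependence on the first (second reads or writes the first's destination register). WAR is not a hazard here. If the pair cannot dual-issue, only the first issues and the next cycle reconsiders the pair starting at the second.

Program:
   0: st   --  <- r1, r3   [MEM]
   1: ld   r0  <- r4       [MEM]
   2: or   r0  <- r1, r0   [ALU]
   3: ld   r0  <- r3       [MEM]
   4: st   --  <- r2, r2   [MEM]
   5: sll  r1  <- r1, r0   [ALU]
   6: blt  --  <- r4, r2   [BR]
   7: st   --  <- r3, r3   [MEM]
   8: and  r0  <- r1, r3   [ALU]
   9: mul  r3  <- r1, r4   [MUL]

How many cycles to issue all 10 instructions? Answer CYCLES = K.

  cy0 -> i0 (st) no-port MEM/MEM
  cy1 -> i1 (ld) RAW+WAW r0
  cy2 -> i2 (or) WAW r0
  cy3 -> i3 (ld) no-port MEM/MEM
  cy4 -> i4&i5 (st+sll) 2-wide
  cy5 -> i6&i7 (blt+st) 2-wide
  cy6 -> i8&i9 (and+mul) 2-wide

CYCLES = 7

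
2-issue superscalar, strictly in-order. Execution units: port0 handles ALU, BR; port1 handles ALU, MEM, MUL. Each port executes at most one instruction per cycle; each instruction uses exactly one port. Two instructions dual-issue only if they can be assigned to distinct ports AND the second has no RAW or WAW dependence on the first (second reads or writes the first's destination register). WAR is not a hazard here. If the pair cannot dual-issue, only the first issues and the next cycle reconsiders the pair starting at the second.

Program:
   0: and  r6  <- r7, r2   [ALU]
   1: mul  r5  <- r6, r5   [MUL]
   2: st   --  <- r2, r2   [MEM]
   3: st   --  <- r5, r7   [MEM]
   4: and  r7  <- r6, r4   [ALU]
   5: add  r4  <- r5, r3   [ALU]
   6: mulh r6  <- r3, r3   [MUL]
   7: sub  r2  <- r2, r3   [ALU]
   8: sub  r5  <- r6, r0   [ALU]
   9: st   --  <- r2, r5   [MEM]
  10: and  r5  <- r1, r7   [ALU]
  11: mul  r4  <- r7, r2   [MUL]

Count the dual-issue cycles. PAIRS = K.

0. and @i0  | RAW r6
1. mul @i1  | no-port MUL/MEM
2. st @i2  | no-port MEM/MEM
3. st and @i3,i4  | dual
4. add mulh @i5,i6  | dual
5. sub sub @i7,i8  | dual
6. st and @i9,i10  | dual
7. mul @i11  | tail

PAIRS = 4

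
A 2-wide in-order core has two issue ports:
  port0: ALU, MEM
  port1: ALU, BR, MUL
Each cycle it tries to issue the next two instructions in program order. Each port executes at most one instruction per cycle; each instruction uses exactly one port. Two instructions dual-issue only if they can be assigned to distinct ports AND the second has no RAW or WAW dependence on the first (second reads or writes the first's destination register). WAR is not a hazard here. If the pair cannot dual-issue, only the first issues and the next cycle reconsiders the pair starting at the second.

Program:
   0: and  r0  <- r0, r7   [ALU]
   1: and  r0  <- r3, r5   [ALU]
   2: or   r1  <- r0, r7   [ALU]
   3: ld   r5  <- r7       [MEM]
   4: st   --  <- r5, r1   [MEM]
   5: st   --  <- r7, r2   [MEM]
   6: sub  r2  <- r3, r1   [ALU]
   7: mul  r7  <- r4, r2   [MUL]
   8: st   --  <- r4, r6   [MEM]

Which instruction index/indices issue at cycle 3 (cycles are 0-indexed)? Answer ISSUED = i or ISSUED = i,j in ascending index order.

ISSUED = 4

t=0 i0:and ; WAW r0
t=1 i1:and ; RAW r0
t=2 i2/i3:or ld ; 2-wide
t=3 i4:st ; no-port MEM/MEM
t=4 i5/i6:st sub ; 2-wide
t=5 i7/i8:mul st ; 2-wide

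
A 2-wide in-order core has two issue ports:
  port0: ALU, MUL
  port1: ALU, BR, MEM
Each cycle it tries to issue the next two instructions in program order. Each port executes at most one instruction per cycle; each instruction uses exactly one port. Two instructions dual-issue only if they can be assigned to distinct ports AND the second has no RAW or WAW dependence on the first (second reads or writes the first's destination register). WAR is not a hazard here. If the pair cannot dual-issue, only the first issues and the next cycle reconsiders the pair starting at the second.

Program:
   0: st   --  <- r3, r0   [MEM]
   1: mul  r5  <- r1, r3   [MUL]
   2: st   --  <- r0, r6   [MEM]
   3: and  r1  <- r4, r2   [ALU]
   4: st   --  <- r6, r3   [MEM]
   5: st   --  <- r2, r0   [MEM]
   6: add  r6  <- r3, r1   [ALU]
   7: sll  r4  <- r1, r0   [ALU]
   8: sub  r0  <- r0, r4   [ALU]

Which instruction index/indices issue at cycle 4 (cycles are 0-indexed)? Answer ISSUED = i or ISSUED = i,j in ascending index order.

[0] i0,i1  st.MEM mul.MUL  -- dual
[1] i2,i3  st.MEM and.ALU  -- dual
[2] i4  st.MEM  -- no-port MEM/MEM
[3] i5,i6  st.MEM add.ALU  -- dual
[4] i7  sll.ALU  -- RAW r4
[5] i8  sub.ALU  -- tail

ISSUED = 7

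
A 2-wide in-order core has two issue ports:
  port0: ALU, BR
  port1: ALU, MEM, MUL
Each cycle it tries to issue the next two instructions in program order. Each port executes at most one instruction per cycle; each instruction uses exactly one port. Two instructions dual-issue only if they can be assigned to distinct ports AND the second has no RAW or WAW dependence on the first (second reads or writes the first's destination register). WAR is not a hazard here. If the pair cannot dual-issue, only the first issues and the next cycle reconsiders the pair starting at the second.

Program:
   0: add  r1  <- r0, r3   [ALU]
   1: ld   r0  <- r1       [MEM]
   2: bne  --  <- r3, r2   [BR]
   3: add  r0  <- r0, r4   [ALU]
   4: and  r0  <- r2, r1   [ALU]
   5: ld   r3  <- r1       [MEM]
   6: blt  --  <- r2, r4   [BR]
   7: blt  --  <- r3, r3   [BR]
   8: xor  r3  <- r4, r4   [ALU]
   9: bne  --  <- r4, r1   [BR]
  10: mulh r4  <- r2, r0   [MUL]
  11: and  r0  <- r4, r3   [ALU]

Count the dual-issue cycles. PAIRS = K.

PAIRS = 4

#0 head=0: add i0 RAW r1
#1 head=1: ld+bne i1/i2 2-wide
#2 head=3: add i3 WAW r0
#3 head=4: and+ld i4/i5 2-wide
#4 head=6: blt i6 no-port BR/BR
#5 head=7: blt+xor i7/i8 2-wide
#6 head=9: bne+mulh i9/i10 2-wide
#7 head=11: and i11 tail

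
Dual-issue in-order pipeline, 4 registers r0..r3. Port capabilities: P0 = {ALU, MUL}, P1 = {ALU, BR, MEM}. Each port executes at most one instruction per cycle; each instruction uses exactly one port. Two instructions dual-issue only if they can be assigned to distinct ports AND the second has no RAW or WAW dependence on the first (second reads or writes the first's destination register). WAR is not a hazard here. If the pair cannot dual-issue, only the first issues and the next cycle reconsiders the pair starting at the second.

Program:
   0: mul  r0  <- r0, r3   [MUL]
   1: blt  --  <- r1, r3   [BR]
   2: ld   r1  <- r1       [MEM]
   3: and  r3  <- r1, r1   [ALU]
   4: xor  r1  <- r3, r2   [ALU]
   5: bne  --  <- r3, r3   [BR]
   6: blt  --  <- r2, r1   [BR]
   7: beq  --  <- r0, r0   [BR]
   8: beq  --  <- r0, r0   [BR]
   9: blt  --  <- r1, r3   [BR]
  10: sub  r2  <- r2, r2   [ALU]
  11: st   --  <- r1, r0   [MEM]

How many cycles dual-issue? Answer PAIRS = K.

PAIRS = 3

t=0 i0+i1:mul.MUL+blt.BR ; 2-wide
t=1 i2:ld.MEM ; RAW r1
t=2 i3:and.ALU ; RAW r3
t=3 i4+i5:xor.ALU+bne.BR ; 2-wide
t=4 i6:blt.BR ; no-port BR/BR
t=5 i7:beq.BR ; no-port BR/BR
t=6 i8:beq.BR ; no-port BR/BR
t=7 i9+i10:blt.BR+sub.ALU ; 2-wide
t=8 i11:st.MEM ; tail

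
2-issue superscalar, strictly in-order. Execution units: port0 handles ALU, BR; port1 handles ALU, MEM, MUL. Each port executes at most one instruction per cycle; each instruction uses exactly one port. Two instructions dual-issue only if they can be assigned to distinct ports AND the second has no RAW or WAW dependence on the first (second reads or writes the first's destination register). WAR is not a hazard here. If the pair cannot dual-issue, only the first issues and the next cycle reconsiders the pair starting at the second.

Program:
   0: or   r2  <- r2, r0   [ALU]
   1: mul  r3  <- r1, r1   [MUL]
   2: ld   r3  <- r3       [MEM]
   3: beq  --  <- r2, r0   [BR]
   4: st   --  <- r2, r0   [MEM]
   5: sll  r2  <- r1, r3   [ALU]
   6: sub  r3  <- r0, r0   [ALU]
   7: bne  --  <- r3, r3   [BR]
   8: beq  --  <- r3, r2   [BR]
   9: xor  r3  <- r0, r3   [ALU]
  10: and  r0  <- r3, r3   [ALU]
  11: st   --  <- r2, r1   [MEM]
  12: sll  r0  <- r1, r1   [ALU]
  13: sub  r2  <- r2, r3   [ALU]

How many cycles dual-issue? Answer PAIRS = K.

  cy0 -> i0+i1 (or.ALU/mul.MUL) pair
  cy1 -> i2+i3 (ld.MEM/beq.BR) pair
  cy2 -> i4+i5 (st.MEM/sll.ALU) pair
  cy3 -> i6 (sub.ALU) RAW r3
  cy4 -> i7 (bne.BR) no-port BR/BR
  cy5 -> i8+i9 (beq.BR/xor.ALU) pair
  cy6 -> i10+i11 (and.ALU/st.MEM) pair
  cy7 -> i12+i13 (sll.ALU/sub.ALU) pair

PAIRS = 6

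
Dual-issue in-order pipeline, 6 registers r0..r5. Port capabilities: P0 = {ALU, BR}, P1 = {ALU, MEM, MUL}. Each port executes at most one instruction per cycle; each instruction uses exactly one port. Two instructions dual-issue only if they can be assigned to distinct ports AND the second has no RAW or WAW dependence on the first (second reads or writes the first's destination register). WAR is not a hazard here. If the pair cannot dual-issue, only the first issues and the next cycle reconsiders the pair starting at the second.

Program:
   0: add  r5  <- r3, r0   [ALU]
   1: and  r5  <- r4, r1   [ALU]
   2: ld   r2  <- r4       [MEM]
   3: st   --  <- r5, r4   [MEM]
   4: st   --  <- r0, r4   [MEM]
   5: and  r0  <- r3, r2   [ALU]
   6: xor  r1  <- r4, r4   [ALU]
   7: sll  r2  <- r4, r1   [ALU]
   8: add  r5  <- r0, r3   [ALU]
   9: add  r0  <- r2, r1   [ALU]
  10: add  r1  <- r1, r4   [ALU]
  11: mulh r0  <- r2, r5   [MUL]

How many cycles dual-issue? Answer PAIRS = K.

t=0 i0:add ; WAW r5
t=1 i1,i2:and/ld ; dual
t=2 i3:st ; no-port MEM/MEM
t=3 i4,i5:st/and ; dual
t=4 i6:xor ; RAW r1
t=5 i7,i8:sll/add ; dual
t=6 i9,i10:add/add ; dual
t=7 i11:mulh ; tail

PAIRS = 4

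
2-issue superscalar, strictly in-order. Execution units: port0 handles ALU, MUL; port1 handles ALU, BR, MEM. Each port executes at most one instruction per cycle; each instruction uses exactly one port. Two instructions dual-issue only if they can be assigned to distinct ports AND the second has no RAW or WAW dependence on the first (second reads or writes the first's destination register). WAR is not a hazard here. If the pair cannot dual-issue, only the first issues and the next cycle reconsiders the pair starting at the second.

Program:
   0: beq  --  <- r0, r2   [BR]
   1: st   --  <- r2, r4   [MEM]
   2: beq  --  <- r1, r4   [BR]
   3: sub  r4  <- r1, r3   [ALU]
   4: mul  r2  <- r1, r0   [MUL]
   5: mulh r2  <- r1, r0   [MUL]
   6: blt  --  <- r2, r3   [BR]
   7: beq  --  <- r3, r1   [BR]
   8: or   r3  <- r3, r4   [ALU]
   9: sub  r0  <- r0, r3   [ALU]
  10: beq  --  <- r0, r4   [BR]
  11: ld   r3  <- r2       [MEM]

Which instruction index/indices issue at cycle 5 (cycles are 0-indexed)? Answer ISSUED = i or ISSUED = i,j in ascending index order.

ISSUED = 6

t=0 i0:beq ; no-port BR/MEM
t=1 i1:st ; no-port MEM/BR
t=2 i2&i3:beq+sub ; pair
t=3 i4:mul ; no-port MUL/MUL
t=4 i5:mulh ; RAW r2
t=5 i6:blt ; no-port BR/BR
t=6 i7&i8:beq+or ; pair
t=7 i9:sub ; RAW r0
t=8 i10:beq ; no-port BR/MEM
t=9 i11:ld ; tail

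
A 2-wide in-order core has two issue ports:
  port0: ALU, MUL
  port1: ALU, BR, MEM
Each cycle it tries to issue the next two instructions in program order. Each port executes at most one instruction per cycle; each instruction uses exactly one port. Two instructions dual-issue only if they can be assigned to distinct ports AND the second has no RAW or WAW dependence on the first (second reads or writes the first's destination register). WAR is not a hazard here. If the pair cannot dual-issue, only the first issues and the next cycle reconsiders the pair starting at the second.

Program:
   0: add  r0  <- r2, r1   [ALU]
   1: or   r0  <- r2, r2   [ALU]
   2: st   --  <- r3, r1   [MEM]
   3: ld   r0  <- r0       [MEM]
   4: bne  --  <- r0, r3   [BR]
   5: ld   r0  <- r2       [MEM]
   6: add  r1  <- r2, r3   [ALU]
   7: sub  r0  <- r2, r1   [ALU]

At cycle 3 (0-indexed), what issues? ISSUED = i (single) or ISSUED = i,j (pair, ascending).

c0: i0 add.ALU  WAW r0
c1: i1&i2 or.ALU/st.MEM  dual
c2: i3 ld.MEM  no-port MEM/BR
c3: i4 bne.BR  no-port BR/MEM
c4: i5&i6 ld.MEM/add.ALU  dual
c5: i7 sub.ALU  tail

ISSUED = 4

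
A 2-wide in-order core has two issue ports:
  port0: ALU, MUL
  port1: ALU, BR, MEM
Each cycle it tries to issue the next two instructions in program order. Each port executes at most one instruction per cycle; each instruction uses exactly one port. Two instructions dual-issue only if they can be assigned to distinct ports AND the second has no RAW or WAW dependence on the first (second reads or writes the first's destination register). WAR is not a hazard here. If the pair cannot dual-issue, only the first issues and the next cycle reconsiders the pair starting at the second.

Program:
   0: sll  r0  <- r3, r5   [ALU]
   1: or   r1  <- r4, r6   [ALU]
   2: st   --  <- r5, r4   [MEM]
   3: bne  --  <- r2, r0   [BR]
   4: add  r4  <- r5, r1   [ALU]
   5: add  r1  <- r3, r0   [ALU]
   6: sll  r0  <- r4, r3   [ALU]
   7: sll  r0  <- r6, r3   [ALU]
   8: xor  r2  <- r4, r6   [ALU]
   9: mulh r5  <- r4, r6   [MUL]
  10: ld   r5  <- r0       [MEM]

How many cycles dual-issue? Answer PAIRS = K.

PAIRS = 4

c0: i0&i1 sll or  pair
c1: i2 st  no-port MEM/BR
c2: i3&i4 bne add  pair
c3: i5&i6 add sll  pair
c4: i7&i8 sll xor  pair
c5: i9 mulh  WAW r5
c6: i10 ld  tail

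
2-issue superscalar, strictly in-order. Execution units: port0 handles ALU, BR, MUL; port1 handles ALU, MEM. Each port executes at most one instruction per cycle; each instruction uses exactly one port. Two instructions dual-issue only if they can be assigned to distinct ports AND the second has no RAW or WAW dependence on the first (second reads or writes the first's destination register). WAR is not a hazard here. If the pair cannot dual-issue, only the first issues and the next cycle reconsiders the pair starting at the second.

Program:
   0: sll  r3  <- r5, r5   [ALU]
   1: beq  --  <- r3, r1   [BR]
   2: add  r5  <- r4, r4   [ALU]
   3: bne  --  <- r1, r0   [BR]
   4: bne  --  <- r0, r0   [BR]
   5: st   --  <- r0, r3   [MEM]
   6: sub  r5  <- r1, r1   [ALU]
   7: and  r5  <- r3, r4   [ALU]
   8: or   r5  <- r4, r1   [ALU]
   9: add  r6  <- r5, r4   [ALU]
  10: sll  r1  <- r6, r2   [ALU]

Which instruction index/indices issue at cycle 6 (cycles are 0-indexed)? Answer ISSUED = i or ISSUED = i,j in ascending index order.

ISSUED = 8

c0: i0 sll  RAW r3
c1: i1+i2 beq;add  pair
c2: i3 bne  no-port BR/BR
c3: i4+i5 bne;st  pair
c4: i6 sub  WAW r5
c5: i7 and  WAW r5
c6: i8 or  RAW r5
c7: i9 add  RAW r6
c8: i10 sll  tail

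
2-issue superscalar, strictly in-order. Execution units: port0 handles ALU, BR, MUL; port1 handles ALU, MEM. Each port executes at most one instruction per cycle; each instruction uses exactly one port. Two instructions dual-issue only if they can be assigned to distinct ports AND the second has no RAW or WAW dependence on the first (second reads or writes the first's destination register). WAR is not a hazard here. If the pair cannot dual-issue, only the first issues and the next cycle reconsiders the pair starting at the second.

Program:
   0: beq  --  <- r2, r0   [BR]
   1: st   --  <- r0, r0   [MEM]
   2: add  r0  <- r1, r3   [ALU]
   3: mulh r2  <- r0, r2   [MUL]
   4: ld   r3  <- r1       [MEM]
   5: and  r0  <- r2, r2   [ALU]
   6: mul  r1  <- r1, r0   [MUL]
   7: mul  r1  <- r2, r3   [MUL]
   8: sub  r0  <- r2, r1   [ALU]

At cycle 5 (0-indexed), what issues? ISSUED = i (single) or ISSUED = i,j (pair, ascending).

ISSUED = 7

c0: i0/i1 beq;st  pair
c1: i2 add  RAW r0
c2: i3/i4 mulh;ld  pair
c3: i5 and  RAW r0
c4: i6 mul  no-port MUL/MUL
c5: i7 mul  RAW r1
c6: i8 sub  tail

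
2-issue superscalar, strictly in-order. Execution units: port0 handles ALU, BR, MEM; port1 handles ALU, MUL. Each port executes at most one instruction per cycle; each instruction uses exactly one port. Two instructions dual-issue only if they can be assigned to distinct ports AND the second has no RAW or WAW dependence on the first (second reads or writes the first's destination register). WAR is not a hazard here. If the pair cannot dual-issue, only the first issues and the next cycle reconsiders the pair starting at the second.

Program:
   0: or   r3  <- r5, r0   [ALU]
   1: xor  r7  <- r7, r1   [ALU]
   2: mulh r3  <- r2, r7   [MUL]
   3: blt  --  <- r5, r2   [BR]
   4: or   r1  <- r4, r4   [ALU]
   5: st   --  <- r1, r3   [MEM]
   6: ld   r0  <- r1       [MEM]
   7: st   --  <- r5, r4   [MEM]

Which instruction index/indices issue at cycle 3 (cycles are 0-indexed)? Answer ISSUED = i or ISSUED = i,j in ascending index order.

ISSUED = 5

t=0 i0,i1:or/xor ; pair
t=1 i2,i3:mulh/blt ; pair
t=2 i4:or ; RAW r1
t=3 i5:st ; no-port MEM/MEM
t=4 i6:ld ; no-port MEM/MEM
t=5 i7:st ; tail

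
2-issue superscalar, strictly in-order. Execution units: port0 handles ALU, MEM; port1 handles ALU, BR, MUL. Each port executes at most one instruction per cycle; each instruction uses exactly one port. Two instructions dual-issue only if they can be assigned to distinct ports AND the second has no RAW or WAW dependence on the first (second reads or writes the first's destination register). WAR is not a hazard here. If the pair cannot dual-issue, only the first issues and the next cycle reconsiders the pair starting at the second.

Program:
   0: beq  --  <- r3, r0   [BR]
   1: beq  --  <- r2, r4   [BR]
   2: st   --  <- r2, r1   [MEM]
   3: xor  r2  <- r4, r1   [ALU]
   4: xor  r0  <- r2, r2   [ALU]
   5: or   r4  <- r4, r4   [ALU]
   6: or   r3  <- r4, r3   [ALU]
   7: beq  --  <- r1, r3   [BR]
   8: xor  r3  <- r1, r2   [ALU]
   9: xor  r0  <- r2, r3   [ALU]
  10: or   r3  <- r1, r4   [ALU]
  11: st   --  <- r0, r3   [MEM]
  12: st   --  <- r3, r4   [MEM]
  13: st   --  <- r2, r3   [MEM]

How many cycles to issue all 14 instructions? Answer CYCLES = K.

[0] i0  beq.BR  -- no-port BR/BR
[1] i1+i2  beq.BR+st.MEM  -- dual
[2] i3  xor.ALU  -- RAW r2
[3] i4+i5  xor.ALU+or.ALU  -- dual
[4] i6  or.ALU  -- RAW r3
[5] i7+i8  beq.BR+xor.ALU  -- dual
[6] i9+i10  xor.ALU+or.ALU  -- dual
[7] i11  st.MEM  -- no-port MEM/MEM
[8] i12  st.MEM  -- no-port MEM/MEM
[9] i13  st.MEM  -- tail

CYCLES = 10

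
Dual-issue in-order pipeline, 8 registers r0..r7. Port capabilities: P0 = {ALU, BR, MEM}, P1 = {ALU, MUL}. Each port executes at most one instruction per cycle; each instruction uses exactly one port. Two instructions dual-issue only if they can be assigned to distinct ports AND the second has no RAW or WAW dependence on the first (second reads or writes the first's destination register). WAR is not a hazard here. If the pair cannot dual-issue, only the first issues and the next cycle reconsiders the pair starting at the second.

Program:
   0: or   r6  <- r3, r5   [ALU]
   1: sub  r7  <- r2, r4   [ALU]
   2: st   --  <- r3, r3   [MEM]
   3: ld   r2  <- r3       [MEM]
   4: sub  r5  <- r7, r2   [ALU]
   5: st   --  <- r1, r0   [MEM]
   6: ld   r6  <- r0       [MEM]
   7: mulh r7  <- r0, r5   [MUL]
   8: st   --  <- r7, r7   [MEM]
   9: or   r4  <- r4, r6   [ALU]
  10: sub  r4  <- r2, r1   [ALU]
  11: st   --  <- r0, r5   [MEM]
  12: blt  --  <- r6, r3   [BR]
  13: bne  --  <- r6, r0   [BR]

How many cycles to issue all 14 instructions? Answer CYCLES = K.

CYCLES = 9

#0 head=0: or/sub i0&i1 dual
#1 head=2: st i2 no-port MEM/MEM
#2 head=3: ld i3 RAW r2
#3 head=4: sub/st i4&i5 dual
#4 head=6: ld/mulh i6&i7 dual
#5 head=8: st/or i8&i9 dual
#6 head=10: sub/st i10&i11 dual
#7 head=12: blt i12 no-port BR/BR
#8 head=13: bne i13 tail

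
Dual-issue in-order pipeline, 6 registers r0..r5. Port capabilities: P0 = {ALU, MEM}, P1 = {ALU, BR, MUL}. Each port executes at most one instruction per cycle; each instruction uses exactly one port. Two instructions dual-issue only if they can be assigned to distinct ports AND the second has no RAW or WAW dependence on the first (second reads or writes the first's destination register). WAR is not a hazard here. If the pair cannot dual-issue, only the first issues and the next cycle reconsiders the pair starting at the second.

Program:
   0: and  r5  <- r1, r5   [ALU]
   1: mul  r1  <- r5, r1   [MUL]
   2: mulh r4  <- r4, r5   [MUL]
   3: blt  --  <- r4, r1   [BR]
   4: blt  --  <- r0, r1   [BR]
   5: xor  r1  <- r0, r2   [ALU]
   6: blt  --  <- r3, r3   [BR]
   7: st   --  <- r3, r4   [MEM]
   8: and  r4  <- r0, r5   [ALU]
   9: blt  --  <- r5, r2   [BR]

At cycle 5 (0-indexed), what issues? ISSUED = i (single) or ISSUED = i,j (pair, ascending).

ISSUED = 6,7

#0 head=0: and.ALU i0 RAW r5
#1 head=1: mul.MUL i1 no-port MUL/MUL
#2 head=2: mulh.MUL i2 no-port MUL/BR
#3 head=3: blt.BR i3 no-port BR/BR
#4 head=4: blt.BR/xor.ALU i4+i5 pair
#5 head=6: blt.BR/st.MEM i6+i7 pair
#6 head=8: and.ALU/blt.BR i8+i9 pair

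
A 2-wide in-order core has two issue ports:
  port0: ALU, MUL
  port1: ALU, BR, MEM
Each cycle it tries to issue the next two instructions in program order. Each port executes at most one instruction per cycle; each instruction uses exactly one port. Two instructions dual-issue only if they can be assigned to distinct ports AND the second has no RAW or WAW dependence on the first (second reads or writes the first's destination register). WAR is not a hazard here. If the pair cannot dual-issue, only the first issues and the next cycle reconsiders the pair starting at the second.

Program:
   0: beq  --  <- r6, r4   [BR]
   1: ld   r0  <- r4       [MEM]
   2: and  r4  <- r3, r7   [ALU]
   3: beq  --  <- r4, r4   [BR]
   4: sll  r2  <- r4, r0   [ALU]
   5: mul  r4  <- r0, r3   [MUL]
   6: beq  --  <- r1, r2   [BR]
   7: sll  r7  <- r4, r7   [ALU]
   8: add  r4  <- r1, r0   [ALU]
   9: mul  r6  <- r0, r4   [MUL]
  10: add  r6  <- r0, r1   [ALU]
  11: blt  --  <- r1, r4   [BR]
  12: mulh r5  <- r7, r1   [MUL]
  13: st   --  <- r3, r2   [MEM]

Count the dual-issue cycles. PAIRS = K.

PAIRS = 6

c0: i0 beq.BR  no-port BR/MEM
c1: i1+i2 ld.MEM and.ALU  2-wide
c2: i3+i4 beq.BR sll.ALU  2-wide
c3: i5+i6 mul.MUL beq.BR  2-wide
c4: i7+i8 sll.ALU add.ALU  2-wide
c5: i9 mul.MUL  WAW r6
c6: i10+i11 add.ALU blt.BR  2-wide
c7: i12+i13 mulh.MUL st.MEM  2-wide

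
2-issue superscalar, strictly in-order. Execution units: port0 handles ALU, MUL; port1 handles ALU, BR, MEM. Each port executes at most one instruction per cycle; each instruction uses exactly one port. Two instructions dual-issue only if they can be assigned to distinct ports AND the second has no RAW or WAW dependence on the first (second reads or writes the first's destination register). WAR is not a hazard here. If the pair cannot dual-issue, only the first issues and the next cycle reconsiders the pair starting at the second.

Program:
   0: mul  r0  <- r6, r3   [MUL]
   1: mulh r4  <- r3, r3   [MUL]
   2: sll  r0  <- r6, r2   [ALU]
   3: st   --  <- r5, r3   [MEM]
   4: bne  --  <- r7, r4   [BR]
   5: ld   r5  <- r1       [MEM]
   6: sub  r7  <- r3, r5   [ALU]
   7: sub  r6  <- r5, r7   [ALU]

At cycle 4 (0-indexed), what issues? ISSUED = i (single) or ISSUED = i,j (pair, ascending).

  cy0 -> i0 (mul.MUL) no-port MUL/MUL
  cy1 -> i1,i2 (mulh.MUL/sll.ALU) pair
  cy2 -> i3 (st.MEM) no-port MEM/BR
  cy3 -> i4 (bne.BR) no-port BR/MEM
  cy4 -> i5 (ld.MEM) RAW r5
  cy5 -> i6 (sub.ALU) RAW r7
  cy6 -> i7 (sub.ALU) tail

ISSUED = 5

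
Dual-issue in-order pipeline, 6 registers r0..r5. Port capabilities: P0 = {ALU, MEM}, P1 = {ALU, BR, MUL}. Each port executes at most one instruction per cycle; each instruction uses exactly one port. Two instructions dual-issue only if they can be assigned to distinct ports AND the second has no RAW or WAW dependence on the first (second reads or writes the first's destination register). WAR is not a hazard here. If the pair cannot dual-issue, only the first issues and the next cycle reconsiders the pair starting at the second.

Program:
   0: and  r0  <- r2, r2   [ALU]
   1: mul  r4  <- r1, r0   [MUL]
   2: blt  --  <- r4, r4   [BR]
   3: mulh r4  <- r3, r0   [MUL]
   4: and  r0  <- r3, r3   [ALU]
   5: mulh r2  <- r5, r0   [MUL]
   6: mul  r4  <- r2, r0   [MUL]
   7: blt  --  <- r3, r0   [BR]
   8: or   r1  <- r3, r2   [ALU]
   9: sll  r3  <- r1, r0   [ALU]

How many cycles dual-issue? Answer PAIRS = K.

PAIRS = 2

t=0 i0:and ; RAW r0
t=1 i1:mul ; no-port MUL/BR
t=2 i2:blt ; no-port BR/MUL
t=3 i3,i4:mulh+and ; 2-wide
t=4 i5:mulh ; no-port MUL/MUL
t=5 i6:mul ; no-port MUL/BR
t=6 i7,i8:blt+or ; 2-wide
t=7 i9:sll ; tail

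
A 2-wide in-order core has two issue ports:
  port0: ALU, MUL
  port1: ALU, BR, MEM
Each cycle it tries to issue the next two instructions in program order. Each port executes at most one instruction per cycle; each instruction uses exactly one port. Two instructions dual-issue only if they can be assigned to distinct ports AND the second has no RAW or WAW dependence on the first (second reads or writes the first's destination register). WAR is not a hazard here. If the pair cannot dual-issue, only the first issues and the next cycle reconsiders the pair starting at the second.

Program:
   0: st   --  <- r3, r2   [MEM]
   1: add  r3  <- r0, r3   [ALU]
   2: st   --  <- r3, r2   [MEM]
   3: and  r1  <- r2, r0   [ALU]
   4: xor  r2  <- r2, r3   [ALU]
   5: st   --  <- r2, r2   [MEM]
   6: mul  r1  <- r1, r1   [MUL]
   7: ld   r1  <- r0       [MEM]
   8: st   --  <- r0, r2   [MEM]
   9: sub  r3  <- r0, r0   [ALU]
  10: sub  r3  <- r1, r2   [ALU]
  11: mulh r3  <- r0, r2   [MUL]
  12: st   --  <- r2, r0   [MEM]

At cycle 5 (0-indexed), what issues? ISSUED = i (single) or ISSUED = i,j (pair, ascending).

ISSUED = 8,9

[0] i0&i1  st/add  -- pair
[1] i2&i3  st/and  -- pair
[2] i4  xor  -- RAW r2
[3] i5&i6  st/mul  -- pair
[4] i7  ld  -- no-port MEM/MEM
[5] i8&i9  st/sub  -- pair
[6] i10  sub  -- WAW r3
[7] i11&i12  mulh/st  -- pair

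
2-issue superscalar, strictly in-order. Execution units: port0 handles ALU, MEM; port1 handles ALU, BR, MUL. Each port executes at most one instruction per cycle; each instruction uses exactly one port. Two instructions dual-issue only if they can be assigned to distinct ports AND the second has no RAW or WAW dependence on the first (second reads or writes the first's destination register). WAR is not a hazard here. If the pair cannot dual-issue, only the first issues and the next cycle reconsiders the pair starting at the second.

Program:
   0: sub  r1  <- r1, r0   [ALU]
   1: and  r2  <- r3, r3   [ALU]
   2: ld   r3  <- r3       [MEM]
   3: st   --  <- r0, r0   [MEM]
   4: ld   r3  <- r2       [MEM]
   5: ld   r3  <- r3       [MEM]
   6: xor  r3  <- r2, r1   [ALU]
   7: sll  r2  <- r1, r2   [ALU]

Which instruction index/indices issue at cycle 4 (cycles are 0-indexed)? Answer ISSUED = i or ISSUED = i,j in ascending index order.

c0: i0,i1 sub and  dual
c1: i2 ld  no-port MEM/MEM
c2: i3 st  no-port MEM/MEM
c3: i4 ld  no-port MEM/MEM
c4: i5 ld  WAW r3
c5: i6,i7 xor sll  dual

ISSUED = 5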